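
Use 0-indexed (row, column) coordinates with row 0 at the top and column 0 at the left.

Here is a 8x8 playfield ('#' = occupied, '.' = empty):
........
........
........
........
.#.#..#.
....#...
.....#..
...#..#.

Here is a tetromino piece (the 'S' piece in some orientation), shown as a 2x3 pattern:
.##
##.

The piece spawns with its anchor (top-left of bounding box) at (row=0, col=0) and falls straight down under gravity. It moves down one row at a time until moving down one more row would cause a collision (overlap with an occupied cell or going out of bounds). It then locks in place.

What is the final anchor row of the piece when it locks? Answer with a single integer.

Spawn at (row=0, col=0). Try each row:
  row 0: fits
  row 1: fits
  row 2: fits
  row 3: blocked -> lock at row 2

Answer: 2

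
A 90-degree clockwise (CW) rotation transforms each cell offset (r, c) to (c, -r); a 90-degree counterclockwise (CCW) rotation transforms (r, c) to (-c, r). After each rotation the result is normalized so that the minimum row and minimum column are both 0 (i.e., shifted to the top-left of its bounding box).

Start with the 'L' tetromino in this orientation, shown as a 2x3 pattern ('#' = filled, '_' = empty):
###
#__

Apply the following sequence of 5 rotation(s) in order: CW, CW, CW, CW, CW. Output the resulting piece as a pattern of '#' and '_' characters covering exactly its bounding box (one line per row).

Start:
###
#__
After rotation 1 (CW):
##
_#
_#
After rotation 2 (CW):
__#
###
After rotation 3 (CW):
#_
#_
##
After rotation 4 (CW):
###
#__
After rotation 5 (CW):
##
_#
_#

Answer: ##
_#
_#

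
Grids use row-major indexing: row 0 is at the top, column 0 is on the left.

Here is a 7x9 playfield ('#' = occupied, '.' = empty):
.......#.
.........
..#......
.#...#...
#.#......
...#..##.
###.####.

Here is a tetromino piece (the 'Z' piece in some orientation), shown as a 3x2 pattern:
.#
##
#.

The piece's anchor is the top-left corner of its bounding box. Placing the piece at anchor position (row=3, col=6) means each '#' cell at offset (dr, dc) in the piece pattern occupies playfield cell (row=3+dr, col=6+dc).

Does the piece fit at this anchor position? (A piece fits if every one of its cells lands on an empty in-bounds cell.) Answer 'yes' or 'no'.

Answer: no

Derivation:
Check each piece cell at anchor (3, 6):
  offset (0,1) -> (3,7): empty -> OK
  offset (1,0) -> (4,6): empty -> OK
  offset (1,1) -> (4,7): empty -> OK
  offset (2,0) -> (5,6): occupied ('#') -> FAIL
All cells valid: no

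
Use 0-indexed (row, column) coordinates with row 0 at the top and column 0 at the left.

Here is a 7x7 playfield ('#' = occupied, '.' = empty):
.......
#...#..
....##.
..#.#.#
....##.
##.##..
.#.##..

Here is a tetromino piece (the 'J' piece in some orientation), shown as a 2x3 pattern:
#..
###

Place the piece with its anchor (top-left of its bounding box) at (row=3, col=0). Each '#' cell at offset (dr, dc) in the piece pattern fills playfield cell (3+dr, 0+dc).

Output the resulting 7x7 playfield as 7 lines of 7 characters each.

Answer: .......
#...#..
....##.
#.#.#.#
###.##.
##.##..
.#.##..

Derivation:
Fill (3+0,0+0) = (3,0)
Fill (3+1,0+0) = (4,0)
Fill (3+1,0+1) = (4,1)
Fill (3+1,0+2) = (4,2)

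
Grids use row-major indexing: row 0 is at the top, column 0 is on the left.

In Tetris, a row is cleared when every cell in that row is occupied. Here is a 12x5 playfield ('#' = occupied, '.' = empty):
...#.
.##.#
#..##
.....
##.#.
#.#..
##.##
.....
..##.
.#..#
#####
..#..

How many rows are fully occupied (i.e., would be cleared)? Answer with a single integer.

Check each row:
  row 0: 4 empty cells -> not full
  row 1: 2 empty cells -> not full
  row 2: 2 empty cells -> not full
  row 3: 5 empty cells -> not full
  row 4: 2 empty cells -> not full
  row 5: 3 empty cells -> not full
  row 6: 1 empty cell -> not full
  row 7: 5 empty cells -> not full
  row 8: 3 empty cells -> not full
  row 9: 3 empty cells -> not full
  row 10: 0 empty cells -> FULL (clear)
  row 11: 4 empty cells -> not full
Total rows cleared: 1

Answer: 1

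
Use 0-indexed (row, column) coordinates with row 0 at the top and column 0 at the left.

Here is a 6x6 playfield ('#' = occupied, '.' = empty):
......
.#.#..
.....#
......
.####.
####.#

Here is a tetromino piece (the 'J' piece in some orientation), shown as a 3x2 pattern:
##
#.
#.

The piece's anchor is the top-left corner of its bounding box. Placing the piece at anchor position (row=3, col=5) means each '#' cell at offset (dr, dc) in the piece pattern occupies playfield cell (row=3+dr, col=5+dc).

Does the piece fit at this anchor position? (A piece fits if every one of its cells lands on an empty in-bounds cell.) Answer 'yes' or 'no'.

Answer: no

Derivation:
Check each piece cell at anchor (3, 5):
  offset (0,0) -> (3,5): empty -> OK
  offset (0,1) -> (3,6): out of bounds -> FAIL
  offset (1,0) -> (4,5): empty -> OK
  offset (2,0) -> (5,5): occupied ('#') -> FAIL
All cells valid: no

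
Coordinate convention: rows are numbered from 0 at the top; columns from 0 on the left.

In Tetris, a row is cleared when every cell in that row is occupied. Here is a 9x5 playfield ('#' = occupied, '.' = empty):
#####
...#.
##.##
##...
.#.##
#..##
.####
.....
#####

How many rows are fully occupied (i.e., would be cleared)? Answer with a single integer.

Answer: 2

Derivation:
Check each row:
  row 0: 0 empty cells -> FULL (clear)
  row 1: 4 empty cells -> not full
  row 2: 1 empty cell -> not full
  row 3: 3 empty cells -> not full
  row 4: 2 empty cells -> not full
  row 5: 2 empty cells -> not full
  row 6: 1 empty cell -> not full
  row 7: 5 empty cells -> not full
  row 8: 0 empty cells -> FULL (clear)
Total rows cleared: 2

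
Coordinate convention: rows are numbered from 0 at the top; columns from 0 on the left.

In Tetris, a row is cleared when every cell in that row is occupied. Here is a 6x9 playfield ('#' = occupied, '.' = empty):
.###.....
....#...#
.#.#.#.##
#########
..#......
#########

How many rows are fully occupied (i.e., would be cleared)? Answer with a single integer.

Answer: 2

Derivation:
Check each row:
  row 0: 6 empty cells -> not full
  row 1: 7 empty cells -> not full
  row 2: 4 empty cells -> not full
  row 3: 0 empty cells -> FULL (clear)
  row 4: 8 empty cells -> not full
  row 5: 0 empty cells -> FULL (clear)
Total rows cleared: 2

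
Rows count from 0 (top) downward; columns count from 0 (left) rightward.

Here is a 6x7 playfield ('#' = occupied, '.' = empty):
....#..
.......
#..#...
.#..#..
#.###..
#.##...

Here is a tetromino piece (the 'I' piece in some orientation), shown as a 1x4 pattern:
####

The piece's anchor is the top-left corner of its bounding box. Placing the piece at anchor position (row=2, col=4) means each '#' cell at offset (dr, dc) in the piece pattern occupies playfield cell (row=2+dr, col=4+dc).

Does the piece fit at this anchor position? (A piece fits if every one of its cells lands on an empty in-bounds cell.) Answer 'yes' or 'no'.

Check each piece cell at anchor (2, 4):
  offset (0,0) -> (2,4): empty -> OK
  offset (0,1) -> (2,5): empty -> OK
  offset (0,2) -> (2,6): empty -> OK
  offset (0,3) -> (2,7): out of bounds -> FAIL
All cells valid: no

Answer: no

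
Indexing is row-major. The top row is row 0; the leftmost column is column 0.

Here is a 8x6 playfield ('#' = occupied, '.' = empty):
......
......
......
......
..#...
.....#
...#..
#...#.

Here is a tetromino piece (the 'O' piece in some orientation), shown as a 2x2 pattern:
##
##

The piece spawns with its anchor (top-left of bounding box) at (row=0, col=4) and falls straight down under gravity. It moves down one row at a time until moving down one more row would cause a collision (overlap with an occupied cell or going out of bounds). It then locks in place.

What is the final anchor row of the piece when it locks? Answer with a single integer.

Answer: 3

Derivation:
Spawn at (row=0, col=4). Try each row:
  row 0: fits
  row 1: fits
  row 2: fits
  row 3: fits
  row 4: blocked -> lock at row 3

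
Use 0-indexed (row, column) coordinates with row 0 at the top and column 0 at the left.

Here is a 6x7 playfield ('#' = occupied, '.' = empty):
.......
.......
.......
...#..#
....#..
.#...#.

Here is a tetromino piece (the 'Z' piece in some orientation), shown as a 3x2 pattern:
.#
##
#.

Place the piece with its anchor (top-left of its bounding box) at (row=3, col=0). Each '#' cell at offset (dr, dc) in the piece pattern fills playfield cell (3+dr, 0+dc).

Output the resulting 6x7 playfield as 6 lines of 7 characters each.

Answer: .......
.......
.......
.#.#..#
##..#..
##...#.

Derivation:
Fill (3+0,0+1) = (3,1)
Fill (3+1,0+0) = (4,0)
Fill (3+1,0+1) = (4,1)
Fill (3+2,0+0) = (5,0)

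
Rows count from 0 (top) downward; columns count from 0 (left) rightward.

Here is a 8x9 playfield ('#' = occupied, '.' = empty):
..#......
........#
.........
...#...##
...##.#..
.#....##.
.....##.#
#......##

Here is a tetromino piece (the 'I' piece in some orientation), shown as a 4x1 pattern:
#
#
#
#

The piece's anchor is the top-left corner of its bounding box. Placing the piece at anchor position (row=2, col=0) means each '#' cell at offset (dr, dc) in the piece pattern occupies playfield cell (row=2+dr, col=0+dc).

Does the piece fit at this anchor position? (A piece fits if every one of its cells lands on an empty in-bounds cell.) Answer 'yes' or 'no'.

Check each piece cell at anchor (2, 0):
  offset (0,0) -> (2,0): empty -> OK
  offset (1,0) -> (3,0): empty -> OK
  offset (2,0) -> (4,0): empty -> OK
  offset (3,0) -> (5,0): empty -> OK
All cells valid: yes

Answer: yes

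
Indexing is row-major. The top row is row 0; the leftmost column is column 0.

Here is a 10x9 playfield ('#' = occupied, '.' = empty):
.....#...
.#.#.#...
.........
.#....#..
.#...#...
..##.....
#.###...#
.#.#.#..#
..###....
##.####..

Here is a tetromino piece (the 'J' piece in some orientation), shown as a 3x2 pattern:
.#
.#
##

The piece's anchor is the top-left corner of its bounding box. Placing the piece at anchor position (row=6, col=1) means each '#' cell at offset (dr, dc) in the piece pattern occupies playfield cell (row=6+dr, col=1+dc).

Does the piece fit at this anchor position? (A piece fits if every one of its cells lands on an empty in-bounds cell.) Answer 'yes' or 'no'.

Answer: no

Derivation:
Check each piece cell at anchor (6, 1):
  offset (0,1) -> (6,2): occupied ('#') -> FAIL
  offset (1,1) -> (7,2): empty -> OK
  offset (2,0) -> (8,1): empty -> OK
  offset (2,1) -> (8,2): occupied ('#') -> FAIL
All cells valid: no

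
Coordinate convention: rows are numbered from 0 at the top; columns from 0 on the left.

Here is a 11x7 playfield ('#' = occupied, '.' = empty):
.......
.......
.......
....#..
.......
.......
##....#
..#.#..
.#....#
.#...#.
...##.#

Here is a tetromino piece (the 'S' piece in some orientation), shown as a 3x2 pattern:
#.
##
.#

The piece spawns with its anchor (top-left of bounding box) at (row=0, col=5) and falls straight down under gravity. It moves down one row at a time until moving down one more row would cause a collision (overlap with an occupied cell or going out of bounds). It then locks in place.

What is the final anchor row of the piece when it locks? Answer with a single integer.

Answer: 3

Derivation:
Spawn at (row=0, col=5). Try each row:
  row 0: fits
  row 1: fits
  row 2: fits
  row 3: fits
  row 4: blocked -> lock at row 3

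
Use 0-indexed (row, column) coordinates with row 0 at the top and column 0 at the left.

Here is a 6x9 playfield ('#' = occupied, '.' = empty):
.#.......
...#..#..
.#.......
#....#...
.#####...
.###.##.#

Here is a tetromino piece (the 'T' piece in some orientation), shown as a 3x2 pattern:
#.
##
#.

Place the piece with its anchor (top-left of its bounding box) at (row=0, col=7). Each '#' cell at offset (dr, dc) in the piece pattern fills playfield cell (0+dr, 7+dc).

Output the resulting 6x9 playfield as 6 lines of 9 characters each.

Fill (0+0,7+0) = (0,7)
Fill (0+1,7+0) = (1,7)
Fill (0+1,7+1) = (1,8)
Fill (0+2,7+0) = (2,7)

Answer: .#.....#.
...#..###
.#.....#.
#....#...
.#####...
.###.##.#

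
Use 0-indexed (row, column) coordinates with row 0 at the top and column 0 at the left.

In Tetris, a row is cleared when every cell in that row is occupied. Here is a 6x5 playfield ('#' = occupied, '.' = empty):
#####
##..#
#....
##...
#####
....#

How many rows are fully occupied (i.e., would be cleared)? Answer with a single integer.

Check each row:
  row 0: 0 empty cells -> FULL (clear)
  row 1: 2 empty cells -> not full
  row 2: 4 empty cells -> not full
  row 3: 3 empty cells -> not full
  row 4: 0 empty cells -> FULL (clear)
  row 5: 4 empty cells -> not full
Total rows cleared: 2

Answer: 2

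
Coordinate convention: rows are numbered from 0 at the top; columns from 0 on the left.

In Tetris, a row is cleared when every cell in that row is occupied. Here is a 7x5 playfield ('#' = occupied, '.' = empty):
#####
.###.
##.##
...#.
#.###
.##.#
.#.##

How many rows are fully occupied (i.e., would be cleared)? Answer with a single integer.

Check each row:
  row 0: 0 empty cells -> FULL (clear)
  row 1: 2 empty cells -> not full
  row 2: 1 empty cell -> not full
  row 3: 4 empty cells -> not full
  row 4: 1 empty cell -> not full
  row 5: 2 empty cells -> not full
  row 6: 2 empty cells -> not full
Total rows cleared: 1

Answer: 1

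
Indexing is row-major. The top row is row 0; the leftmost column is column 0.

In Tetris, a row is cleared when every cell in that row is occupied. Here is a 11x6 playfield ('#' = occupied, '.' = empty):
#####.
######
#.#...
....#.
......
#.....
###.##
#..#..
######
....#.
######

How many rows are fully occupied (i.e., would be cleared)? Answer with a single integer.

Answer: 3

Derivation:
Check each row:
  row 0: 1 empty cell -> not full
  row 1: 0 empty cells -> FULL (clear)
  row 2: 4 empty cells -> not full
  row 3: 5 empty cells -> not full
  row 4: 6 empty cells -> not full
  row 5: 5 empty cells -> not full
  row 6: 1 empty cell -> not full
  row 7: 4 empty cells -> not full
  row 8: 0 empty cells -> FULL (clear)
  row 9: 5 empty cells -> not full
  row 10: 0 empty cells -> FULL (clear)
Total rows cleared: 3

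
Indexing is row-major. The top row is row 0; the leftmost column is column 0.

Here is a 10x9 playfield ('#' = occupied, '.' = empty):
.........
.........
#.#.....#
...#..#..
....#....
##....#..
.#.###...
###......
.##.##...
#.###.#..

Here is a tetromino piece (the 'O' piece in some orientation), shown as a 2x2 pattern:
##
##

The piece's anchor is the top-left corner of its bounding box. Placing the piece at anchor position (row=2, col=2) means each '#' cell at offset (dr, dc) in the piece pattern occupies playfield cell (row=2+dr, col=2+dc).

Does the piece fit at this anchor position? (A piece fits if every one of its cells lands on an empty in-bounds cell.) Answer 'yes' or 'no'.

Answer: no

Derivation:
Check each piece cell at anchor (2, 2):
  offset (0,0) -> (2,2): occupied ('#') -> FAIL
  offset (0,1) -> (2,3): empty -> OK
  offset (1,0) -> (3,2): empty -> OK
  offset (1,1) -> (3,3): occupied ('#') -> FAIL
All cells valid: no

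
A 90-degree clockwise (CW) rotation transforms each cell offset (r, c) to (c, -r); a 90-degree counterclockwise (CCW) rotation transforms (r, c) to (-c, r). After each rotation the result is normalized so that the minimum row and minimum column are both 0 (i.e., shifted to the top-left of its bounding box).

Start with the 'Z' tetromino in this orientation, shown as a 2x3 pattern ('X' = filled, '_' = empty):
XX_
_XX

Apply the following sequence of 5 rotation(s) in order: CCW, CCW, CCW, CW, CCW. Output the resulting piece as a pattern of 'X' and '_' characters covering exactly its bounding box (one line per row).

Start:
XX_
_XX
After rotation 1 (CCW):
_X
XX
X_
After rotation 2 (CCW):
XX_
_XX
After rotation 3 (CCW):
_X
XX
X_
After rotation 4 (CW):
XX_
_XX
After rotation 5 (CCW):
_X
XX
X_

Answer: _X
XX
X_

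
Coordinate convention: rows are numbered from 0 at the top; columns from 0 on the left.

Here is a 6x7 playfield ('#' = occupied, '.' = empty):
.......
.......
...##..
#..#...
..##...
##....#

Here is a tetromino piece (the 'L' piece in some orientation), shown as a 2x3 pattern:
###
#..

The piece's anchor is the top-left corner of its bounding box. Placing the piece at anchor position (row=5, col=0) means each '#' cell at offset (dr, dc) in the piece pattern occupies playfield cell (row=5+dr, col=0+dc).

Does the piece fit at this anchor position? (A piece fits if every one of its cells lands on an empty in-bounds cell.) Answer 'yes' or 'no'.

Answer: no

Derivation:
Check each piece cell at anchor (5, 0):
  offset (0,0) -> (5,0): occupied ('#') -> FAIL
  offset (0,1) -> (5,1): occupied ('#') -> FAIL
  offset (0,2) -> (5,2): empty -> OK
  offset (1,0) -> (6,0): out of bounds -> FAIL
All cells valid: no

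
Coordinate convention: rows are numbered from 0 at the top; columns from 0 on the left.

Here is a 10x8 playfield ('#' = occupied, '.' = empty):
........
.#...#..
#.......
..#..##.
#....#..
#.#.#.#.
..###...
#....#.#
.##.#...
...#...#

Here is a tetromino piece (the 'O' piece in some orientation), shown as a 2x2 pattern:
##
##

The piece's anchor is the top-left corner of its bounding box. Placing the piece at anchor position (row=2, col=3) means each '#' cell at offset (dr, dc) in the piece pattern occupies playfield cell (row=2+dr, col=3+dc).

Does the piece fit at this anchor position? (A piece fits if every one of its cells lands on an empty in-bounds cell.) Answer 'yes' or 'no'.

Check each piece cell at anchor (2, 3):
  offset (0,0) -> (2,3): empty -> OK
  offset (0,1) -> (2,4): empty -> OK
  offset (1,0) -> (3,3): empty -> OK
  offset (1,1) -> (3,4): empty -> OK
All cells valid: yes

Answer: yes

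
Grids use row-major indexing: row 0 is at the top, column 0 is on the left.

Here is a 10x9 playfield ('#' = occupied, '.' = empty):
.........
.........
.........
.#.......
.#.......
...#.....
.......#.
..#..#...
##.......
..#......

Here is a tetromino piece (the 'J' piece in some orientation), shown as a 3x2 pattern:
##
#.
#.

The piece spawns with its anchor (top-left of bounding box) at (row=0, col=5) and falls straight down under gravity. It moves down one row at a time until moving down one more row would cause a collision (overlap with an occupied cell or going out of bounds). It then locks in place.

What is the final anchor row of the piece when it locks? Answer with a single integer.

Spawn at (row=0, col=5). Try each row:
  row 0: fits
  row 1: fits
  row 2: fits
  row 3: fits
  row 4: fits
  row 5: blocked -> lock at row 4

Answer: 4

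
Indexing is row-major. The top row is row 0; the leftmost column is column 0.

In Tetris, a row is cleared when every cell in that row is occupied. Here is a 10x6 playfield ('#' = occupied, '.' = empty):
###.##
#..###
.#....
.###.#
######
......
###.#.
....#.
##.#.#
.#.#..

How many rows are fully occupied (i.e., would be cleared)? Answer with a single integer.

Check each row:
  row 0: 1 empty cell -> not full
  row 1: 2 empty cells -> not full
  row 2: 5 empty cells -> not full
  row 3: 2 empty cells -> not full
  row 4: 0 empty cells -> FULL (clear)
  row 5: 6 empty cells -> not full
  row 6: 2 empty cells -> not full
  row 7: 5 empty cells -> not full
  row 8: 2 empty cells -> not full
  row 9: 4 empty cells -> not full
Total rows cleared: 1

Answer: 1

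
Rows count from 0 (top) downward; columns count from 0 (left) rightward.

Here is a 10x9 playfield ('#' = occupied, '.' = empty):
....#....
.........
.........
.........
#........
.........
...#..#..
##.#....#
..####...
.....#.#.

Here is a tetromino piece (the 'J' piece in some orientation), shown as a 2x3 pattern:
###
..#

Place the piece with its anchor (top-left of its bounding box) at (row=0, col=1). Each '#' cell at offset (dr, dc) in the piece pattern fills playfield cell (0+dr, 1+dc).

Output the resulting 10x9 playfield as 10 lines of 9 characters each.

Fill (0+0,1+0) = (0,1)
Fill (0+0,1+1) = (0,2)
Fill (0+0,1+2) = (0,3)
Fill (0+1,1+2) = (1,3)

Answer: .####....
...#.....
.........
.........
#........
.........
...#..#..
##.#....#
..####...
.....#.#.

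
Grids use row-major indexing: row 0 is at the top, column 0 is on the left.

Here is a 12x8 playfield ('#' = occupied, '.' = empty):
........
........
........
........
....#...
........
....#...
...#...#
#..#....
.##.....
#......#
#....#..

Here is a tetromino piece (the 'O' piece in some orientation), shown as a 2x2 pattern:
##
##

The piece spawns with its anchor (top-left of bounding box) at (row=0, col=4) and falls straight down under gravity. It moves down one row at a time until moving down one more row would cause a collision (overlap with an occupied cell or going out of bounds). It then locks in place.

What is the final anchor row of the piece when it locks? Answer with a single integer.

Spawn at (row=0, col=4). Try each row:
  row 0: fits
  row 1: fits
  row 2: fits
  row 3: blocked -> lock at row 2

Answer: 2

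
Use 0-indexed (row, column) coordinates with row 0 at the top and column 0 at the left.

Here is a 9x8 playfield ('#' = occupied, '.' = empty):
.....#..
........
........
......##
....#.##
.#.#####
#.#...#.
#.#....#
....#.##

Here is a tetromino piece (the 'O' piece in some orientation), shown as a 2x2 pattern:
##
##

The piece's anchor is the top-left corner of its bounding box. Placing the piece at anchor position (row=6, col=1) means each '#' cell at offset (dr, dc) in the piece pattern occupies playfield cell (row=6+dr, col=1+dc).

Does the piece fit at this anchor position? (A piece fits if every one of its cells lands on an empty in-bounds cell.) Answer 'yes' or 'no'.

Check each piece cell at anchor (6, 1):
  offset (0,0) -> (6,1): empty -> OK
  offset (0,1) -> (6,2): occupied ('#') -> FAIL
  offset (1,0) -> (7,1): empty -> OK
  offset (1,1) -> (7,2): occupied ('#') -> FAIL
All cells valid: no

Answer: no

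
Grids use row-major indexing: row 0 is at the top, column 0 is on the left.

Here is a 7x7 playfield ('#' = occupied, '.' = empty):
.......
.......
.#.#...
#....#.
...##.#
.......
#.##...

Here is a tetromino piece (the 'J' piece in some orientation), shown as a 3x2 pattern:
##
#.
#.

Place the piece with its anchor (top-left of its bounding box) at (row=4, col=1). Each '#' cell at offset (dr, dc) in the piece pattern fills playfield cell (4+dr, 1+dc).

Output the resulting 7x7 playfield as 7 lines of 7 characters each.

Answer: .......
.......
.#.#...
#....#.
.####.#
.#.....
####...

Derivation:
Fill (4+0,1+0) = (4,1)
Fill (4+0,1+1) = (4,2)
Fill (4+1,1+0) = (5,1)
Fill (4+2,1+0) = (6,1)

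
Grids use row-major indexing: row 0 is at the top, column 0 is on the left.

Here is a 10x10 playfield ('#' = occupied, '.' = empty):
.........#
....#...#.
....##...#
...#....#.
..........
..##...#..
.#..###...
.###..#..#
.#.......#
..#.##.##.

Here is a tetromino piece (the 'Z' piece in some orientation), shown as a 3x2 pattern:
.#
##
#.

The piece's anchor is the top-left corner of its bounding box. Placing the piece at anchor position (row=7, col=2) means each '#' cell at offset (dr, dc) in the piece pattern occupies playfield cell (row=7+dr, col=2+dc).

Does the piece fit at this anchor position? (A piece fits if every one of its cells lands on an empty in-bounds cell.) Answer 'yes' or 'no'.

Check each piece cell at anchor (7, 2):
  offset (0,1) -> (7,3): occupied ('#') -> FAIL
  offset (1,0) -> (8,2): empty -> OK
  offset (1,1) -> (8,3): empty -> OK
  offset (2,0) -> (9,2): occupied ('#') -> FAIL
All cells valid: no

Answer: no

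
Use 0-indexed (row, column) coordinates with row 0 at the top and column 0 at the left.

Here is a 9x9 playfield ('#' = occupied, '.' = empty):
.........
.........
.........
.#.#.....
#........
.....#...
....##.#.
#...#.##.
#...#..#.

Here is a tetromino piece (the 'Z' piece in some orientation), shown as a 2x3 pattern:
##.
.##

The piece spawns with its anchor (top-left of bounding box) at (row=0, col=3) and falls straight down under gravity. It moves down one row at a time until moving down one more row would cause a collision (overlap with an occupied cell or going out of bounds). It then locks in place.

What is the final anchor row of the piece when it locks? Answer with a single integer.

Answer: 2

Derivation:
Spawn at (row=0, col=3). Try each row:
  row 0: fits
  row 1: fits
  row 2: fits
  row 3: blocked -> lock at row 2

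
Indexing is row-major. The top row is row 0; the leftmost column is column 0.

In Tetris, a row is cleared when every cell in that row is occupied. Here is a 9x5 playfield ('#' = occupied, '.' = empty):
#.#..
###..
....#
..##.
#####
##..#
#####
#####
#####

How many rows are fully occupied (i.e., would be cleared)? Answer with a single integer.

Check each row:
  row 0: 3 empty cells -> not full
  row 1: 2 empty cells -> not full
  row 2: 4 empty cells -> not full
  row 3: 3 empty cells -> not full
  row 4: 0 empty cells -> FULL (clear)
  row 5: 2 empty cells -> not full
  row 6: 0 empty cells -> FULL (clear)
  row 7: 0 empty cells -> FULL (clear)
  row 8: 0 empty cells -> FULL (clear)
Total rows cleared: 4

Answer: 4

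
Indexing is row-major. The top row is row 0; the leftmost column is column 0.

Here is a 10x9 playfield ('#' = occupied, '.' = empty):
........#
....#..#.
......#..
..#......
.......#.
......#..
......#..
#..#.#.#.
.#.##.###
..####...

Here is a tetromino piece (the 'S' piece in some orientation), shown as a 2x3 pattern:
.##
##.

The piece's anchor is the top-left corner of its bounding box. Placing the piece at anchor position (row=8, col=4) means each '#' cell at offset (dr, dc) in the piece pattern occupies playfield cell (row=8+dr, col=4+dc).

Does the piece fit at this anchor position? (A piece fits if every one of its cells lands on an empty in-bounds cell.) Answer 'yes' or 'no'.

Check each piece cell at anchor (8, 4):
  offset (0,1) -> (8,5): empty -> OK
  offset (0,2) -> (8,6): occupied ('#') -> FAIL
  offset (1,0) -> (9,4): occupied ('#') -> FAIL
  offset (1,1) -> (9,5): occupied ('#') -> FAIL
All cells valid: no

Answer: no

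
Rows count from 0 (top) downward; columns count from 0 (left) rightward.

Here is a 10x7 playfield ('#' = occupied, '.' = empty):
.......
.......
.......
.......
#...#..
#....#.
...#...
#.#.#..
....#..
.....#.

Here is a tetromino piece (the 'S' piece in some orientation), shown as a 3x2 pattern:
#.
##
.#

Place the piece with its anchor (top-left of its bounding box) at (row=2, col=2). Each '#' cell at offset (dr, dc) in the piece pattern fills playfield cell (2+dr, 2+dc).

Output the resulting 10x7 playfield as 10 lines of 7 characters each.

Fill (2+0,2+0) = (2,2)
Fill (2+1,2+0) = (3,2)
Fill (2+1,2+1) = (3,3)
Fill (2+2,2+1) = (4,3)

Answer: .......
.......
..#....
..##...
#..##..
#....#.
...#...
#.#.#..
....#..
.....#.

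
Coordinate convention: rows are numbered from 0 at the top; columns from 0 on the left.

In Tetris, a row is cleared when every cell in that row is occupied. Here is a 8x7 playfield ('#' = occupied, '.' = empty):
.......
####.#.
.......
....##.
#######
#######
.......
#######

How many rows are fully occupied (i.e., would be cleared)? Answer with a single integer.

Check each row:
  row 0: 7 empty cells -> not full
  row 1: 2 empty cells -> not full
  row 2: 7 empty cells -> not full
  row 3: 5 empty cells -> not full
  row 4: 0 empty cells -> FULL (clear)
  row 5: 0 empty cells -> FULL (clear)
  row 6: 7 empty cells -> not full
  row 7: 0 empty cells -> FULL (clear)
Total rows cleared: 3

Answer: 3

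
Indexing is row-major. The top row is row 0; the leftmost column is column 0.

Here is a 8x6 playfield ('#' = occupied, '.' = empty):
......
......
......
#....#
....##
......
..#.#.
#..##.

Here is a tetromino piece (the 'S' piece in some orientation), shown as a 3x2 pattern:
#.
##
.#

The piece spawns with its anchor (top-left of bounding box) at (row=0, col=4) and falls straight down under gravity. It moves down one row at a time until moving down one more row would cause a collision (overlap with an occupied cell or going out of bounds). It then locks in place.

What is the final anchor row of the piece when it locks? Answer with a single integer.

Answer: 0

Derivation:
Spawn at (row=0, col=4). Try each row:
  row 0: fits
  row 1: blocked -> lock at row 0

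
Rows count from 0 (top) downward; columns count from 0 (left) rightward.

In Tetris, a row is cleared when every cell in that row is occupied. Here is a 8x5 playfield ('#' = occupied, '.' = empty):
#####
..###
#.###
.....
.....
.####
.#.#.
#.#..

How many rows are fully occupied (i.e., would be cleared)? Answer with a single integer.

Answer: 1

Derivation:
Check each row:
  row 0: 0 empty cells -> FULL (clear)
  row 1: 2 empty cells -> not full
  row 2: 1 empty cell -> not full
  row 3: 5 empty cells -> not full
  row 4: 5 empty cells -> not full
  row 5: 1 empty cell -> not full
  row 6: 3 empty cells -> not full
  row 7: 3 empty cells -> not full
Total rows cleared: 1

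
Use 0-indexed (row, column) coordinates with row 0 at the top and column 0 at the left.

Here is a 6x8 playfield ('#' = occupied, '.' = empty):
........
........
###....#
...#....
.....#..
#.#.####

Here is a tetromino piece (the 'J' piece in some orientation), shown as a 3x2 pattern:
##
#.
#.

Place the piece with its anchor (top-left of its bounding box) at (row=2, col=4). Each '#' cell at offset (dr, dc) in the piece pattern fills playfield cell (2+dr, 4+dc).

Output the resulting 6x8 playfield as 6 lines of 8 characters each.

Answer: ........
........
###.##.#
...##...
....##..
#.#.####

Derivation:
Fill (2+0,4+0) = (2,4)
Fill (2+0,4+1) = (2,5)
Fill (2+1,4+0) = (3,4)
Fill (2+2,4+0) = (4,4)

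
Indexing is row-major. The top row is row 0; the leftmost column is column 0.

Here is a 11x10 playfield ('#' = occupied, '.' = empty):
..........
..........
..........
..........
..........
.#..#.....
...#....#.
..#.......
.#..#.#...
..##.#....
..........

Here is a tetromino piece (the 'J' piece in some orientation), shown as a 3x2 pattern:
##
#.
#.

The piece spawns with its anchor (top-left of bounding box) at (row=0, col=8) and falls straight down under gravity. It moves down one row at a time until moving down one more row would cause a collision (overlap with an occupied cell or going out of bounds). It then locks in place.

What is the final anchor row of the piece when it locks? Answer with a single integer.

Answer: 3

Derivation:
Spawn at (row=0, col=8). Try each row:
  row 0: fits
  row 1: fits
  row 2: fits
  row 3: fits
  row 4: blocked -> lock at row 3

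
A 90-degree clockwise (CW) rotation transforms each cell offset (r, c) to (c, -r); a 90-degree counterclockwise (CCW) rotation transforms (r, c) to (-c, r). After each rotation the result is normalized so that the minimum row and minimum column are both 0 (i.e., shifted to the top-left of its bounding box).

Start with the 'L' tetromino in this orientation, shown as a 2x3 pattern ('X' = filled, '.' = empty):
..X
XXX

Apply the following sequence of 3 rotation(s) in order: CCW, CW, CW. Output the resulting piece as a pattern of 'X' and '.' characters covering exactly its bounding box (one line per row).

Start:
..X
XXX
After rotation 1 (CCW):
XX
.X
.X
After rotation 2 (CW):
..X
XXX
After rotation 3 (CW):
X.
X.
XX

Answer: X.
X.
XX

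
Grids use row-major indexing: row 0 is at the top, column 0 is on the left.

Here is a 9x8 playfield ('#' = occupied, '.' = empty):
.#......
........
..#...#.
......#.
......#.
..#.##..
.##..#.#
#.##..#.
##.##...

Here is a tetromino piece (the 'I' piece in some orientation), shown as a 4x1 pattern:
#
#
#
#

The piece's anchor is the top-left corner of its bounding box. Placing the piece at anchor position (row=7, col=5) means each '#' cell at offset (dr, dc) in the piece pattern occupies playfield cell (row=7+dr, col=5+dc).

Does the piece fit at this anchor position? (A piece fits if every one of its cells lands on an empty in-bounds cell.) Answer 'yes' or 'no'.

Answer: no

Derivation:
Check each piece cell at anchor (7, 5):
  offset (0,0) -> (7,5): empty -> OK
  offset (1,0) -> (8,5): empty -> OK
  offset (2,0) -> (9,5): out of bounds -> FAIL
  offset (3,0) -> (10,5): out of bounds -> FAIL
All cells valid: no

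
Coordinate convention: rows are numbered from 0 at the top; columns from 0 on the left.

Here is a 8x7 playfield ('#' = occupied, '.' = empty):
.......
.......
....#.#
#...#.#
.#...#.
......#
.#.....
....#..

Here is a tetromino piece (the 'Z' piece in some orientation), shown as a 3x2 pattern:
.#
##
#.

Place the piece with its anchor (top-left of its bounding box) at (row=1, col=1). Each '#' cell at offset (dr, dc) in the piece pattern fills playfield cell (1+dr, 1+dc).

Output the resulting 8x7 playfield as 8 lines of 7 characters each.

Fill (1+0,1+1) = (1,2)
Fill (1+1,1+0) = (2,1)
Fill (1+1,1+1) = (2,2)
Fill (1+2,1+0) = (3,1)

Answer: .......
..#....
.##.#.#
##..#.#
.#...#.
......#
.#.....
....#..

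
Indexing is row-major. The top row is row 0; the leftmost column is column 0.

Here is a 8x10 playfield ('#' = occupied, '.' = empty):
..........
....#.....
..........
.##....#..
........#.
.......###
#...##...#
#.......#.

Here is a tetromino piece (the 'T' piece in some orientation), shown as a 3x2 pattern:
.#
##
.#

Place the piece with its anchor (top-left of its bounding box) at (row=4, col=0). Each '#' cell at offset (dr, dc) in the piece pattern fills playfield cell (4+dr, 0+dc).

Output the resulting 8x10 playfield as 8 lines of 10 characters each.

Answer: ..........
....#.....
..........
.##....#..
.#......#.
##.....###
##..##...#
#.......#.

Derivation:
Fill (4+0,0+1) = (4,1)
Fill (4+1,0+0) = (5,0)
Fill (4+1,0+1) = (5,1)
Fill (4+2,0+1) = (6,1)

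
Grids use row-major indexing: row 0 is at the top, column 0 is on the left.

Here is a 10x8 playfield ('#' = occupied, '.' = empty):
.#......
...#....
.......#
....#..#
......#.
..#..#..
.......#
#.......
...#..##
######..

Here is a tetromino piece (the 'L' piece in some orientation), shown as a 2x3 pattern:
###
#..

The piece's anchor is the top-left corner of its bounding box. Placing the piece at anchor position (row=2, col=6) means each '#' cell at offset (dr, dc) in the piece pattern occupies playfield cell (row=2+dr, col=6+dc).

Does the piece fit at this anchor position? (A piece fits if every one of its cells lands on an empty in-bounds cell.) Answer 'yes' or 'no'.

Answer: no

Derivation:
Check each piece cell at anchor (2, 6):
  offset (0,0) -> (2,6): empty -> OK
  offset (0,1) -> (2,7): occupied ('#') -> FAIL
  offset (0,2) -> (2,8): out of bounds -> FAIL
  offset (1,0) -> (3,6): empty -> OK
All cells valid: no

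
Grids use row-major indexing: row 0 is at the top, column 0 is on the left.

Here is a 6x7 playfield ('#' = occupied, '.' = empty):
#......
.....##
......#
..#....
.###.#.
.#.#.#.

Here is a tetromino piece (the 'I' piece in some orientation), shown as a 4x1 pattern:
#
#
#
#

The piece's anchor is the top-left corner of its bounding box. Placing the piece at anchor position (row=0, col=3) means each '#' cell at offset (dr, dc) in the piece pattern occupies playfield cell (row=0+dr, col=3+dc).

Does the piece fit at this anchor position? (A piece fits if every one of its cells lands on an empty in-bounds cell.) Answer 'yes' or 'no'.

Answer: yes

Derivation:
Check each piece cell at anchor (0, 3):
  offset (0,0) -> (0,3): empty -> OK
  offset (1,0) -> (1,3): empty -> OK
  offset (2,0) -> (2,3): empty -> OK
  offset (3,0) -> (3,3): empty -> OK
All cells valid: yes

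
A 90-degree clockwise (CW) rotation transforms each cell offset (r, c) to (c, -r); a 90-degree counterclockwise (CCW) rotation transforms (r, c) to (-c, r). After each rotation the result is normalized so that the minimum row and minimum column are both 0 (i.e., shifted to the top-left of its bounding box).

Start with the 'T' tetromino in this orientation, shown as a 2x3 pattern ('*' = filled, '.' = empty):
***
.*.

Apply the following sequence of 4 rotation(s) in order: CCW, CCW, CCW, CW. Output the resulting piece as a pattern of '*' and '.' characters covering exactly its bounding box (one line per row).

Answer: .*.
***

Derivation:
Start:
***
.*.
After rotation 1 (CCW):
*.
**
*.
After rotation 2 (CCW):
.*.
***
After rotation 3 (CCW):
.*
**
.*
After rotation 4 (CW):
.*.
***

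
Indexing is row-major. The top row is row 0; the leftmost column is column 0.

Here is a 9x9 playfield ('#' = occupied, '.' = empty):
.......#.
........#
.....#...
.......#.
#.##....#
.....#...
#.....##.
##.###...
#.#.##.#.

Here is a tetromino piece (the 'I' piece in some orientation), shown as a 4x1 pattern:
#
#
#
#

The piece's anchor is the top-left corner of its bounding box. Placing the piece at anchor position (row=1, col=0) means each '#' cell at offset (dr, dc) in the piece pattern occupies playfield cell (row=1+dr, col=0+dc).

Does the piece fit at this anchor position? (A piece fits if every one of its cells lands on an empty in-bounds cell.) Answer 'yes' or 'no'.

Answer: no

Derivation:
Check each piece cell at anchor (1, 0):
  offset (0,0) -> (1,0): empty -> OK
  offset (1,0) -> (2,0): empty -> OK
  offset (2,0) -> (3,0): empty -> OK
  offset (3,0) -> (4,0): occupied ('#') -> FAIL
All cells valid: no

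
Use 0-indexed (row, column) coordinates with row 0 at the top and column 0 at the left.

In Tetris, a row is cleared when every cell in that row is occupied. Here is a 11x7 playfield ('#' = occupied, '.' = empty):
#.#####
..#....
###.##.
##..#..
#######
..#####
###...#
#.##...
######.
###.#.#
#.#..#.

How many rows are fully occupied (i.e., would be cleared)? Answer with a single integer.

Check each row:
  row 0: 1 empty cell -> not full
  row 1: 6 empty cells -> not full
  row 2: 2 empty cells -> not full
  row 3: 4 empty cells -> not full
  row 4: 0 empty cells -> FULL (clear)
  row 5: 2 empty cells -> not full
  row 6: 3 empty cells -> not full
  row 7: 4 empty cells -> not full
  row 8: 1 empty cell -> not full
  row 9: 2 empty cells -> not full
  row 10: 4 empty cells -> not full
Total rows cleared: 1

Answer: 1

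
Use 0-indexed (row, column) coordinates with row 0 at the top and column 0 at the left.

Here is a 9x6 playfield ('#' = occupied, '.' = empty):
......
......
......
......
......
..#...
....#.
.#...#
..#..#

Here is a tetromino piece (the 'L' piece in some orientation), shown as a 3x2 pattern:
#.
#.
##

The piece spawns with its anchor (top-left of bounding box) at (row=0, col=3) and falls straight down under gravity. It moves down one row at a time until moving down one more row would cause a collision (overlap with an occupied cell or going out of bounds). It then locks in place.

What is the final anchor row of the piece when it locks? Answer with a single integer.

Spawn at (row=0, col=3). Try each row:
  row 0: fits
  row 1: fits
  row 2: fits
  row 3: fits
  row 4: blocked -> lock at row 3

Answer: 3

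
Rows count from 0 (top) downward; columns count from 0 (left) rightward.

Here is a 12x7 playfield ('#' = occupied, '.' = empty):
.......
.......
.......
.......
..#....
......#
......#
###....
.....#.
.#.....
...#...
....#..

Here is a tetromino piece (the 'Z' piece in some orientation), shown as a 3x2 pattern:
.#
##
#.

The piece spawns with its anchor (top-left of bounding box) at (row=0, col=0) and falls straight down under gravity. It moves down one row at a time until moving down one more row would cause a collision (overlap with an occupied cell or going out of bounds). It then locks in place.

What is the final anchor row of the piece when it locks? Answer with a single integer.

Answer: 4

Derivation:
Spawn at (row=0, col=0). Try each row:
  row 0: fits
  row 1: fits
  row 2: fits
  row 3: fits
  row 4: fits
  row 5: blocked -> lock at row 4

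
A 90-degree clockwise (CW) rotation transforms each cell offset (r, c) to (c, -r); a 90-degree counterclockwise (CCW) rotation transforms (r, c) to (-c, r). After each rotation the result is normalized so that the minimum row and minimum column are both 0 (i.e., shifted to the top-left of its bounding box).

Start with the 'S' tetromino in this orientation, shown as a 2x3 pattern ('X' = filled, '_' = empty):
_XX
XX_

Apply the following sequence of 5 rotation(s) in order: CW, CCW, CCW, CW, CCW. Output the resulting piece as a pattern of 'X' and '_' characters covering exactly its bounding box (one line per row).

Start:
_XX
XX_
After rotation 1 (CW):
X_
XX
_X
After rotation 2 (CCW):
_XX
XX_
After rotation 3 (CCW):
X_
XX
_X
After rotation 4 (CW):
_XX
XX_
After rotation 5 (CCW):
X_
XX
_X

Answer: X_
XX
_X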